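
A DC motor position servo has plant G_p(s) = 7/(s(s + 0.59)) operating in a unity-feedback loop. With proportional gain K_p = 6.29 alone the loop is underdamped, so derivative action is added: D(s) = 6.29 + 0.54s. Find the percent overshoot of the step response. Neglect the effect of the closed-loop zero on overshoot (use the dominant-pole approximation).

Forward path: (6.29 + 0.54s)·7/(s(s+0.59)). The closed-loop characteristic equation is s² + (0.59 + 7·0.54)s + 7·6.29 = 0.
That is s² + 4.37s + 44.03 = 0, so ω_n = 6.636 rad/s and ζ = 4.37/(2·6.636) = 0.3293.
%OS = 100·exp(−πζ/√(1−ζ²)) = 33.4%.

33.4%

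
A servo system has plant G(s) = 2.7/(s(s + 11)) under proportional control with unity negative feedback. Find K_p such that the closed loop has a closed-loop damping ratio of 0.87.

Closed-loop characteristic equation: s² + 11s + K_p·2.7 = 0.
So ω_n = √(2.7K_p) and 2ζω_n = 11, giving ζ = 11/(2√(2.7K_p)).
Setting ζ = 0.87: √(2.7K_p) = 11/(2·0.87) = 6.322, so K_p = 39.97/2.7 = 14.8.

K_p = 14.8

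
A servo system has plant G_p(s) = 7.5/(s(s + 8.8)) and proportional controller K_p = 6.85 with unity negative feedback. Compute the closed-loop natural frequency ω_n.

ω_n = 7.17 rad/s

1 + K_p·G_p(s) = 0 gives s² + 8.8s + 51.38 = 0.
Matching s² + 2ζω_n s + ω_n²: ω_n = √51.38 = 7.168 rad/s and 2ζω_n = 8.8, so ζ = 8.8/(2·7.168) = 0.614.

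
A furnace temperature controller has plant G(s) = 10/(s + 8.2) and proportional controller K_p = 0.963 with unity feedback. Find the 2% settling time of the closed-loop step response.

T_s ≈ 0.224 s

Closed-loop transfer function: T(s) = K_p·G(s)/(1 + K_p·G(s)) = 9.63/(s + 8.2 + 9.63) = 9.63/(s + 17.83).
Time constant τ = 1/17.83 = 0.05609 s, so the 2% settling time is about 4τ = 0.224 s.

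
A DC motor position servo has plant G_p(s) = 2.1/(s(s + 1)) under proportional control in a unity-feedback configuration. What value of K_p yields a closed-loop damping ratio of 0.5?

K_p = 0.476

Closed-loop characteristic equation: s² + 1s + K_p·2.1 = 0.
So ω_n = √(2.1K_p) and 2ζω_n = 1, giving ζ = 1/(2√(2.1K_p)).
Setting ζ = 0.5: √(2.1K_p) = 1/(2·0.5) = 1, so K_p = 1/2.1 = 0.476.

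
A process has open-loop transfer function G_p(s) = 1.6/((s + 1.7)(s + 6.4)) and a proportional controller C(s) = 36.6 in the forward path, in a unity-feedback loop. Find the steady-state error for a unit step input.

The loop is type 0. Static position error constant K_pos = C(0)·G_p(0) = 36.6·0.1471 = 5.382.
Steady-state error to a unit step: e_ss = 1/(1+K_pos) = 1/6.382 = 0.157.

0.157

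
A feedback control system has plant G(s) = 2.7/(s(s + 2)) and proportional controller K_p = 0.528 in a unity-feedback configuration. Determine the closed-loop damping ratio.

ζ = 0.838

1 + K_p·G(s) = 0 gives s² + 2s + 1.426 = 0.
Matching s² + 2ζω_n s + ω_n²: ω_n = √1.426 = 1.194 rad/s and 2ζω_n = 2, so ζ = 2/(2·1.194) = 0.838.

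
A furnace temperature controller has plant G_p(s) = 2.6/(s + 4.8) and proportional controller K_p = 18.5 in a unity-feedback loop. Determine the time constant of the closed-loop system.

τ = 0.0189 s

Closed-loop transfer function: T(s) = K_p·G_p(s)/(1 + K_p·G_p(s)) = 48.1/(s + 4.8 + 48.1) = 48.1/(s + 52.9).
Time constant τ = 1/52.9 = 0.0189 s.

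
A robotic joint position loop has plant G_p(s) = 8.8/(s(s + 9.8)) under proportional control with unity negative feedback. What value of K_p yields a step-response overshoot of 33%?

K_p = 24.6

From %OS = 100·exp(−πζ/√(1−ζ²)) = 33%, ζ = −ln(0.33)/√(π²+ln²(0.33)) = 0.3328.
Characteristic equation s² + 9.8s + 8.8K_p = 0 gives ζ = 9.8/(2√(8.8K_p)).
Setting ζ = 0.3328: √(8.8K_p) = 9.8/(2·0.3328) = 14.72, so K_p = 216.8/8.8 = 24.6.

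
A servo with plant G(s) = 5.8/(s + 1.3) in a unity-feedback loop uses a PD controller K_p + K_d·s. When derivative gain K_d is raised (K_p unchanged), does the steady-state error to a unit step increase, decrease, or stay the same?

K_d affects only the transient (the s-coefficient); the DC loop gain, and hence e_ss, depends only on K_p.

unchanged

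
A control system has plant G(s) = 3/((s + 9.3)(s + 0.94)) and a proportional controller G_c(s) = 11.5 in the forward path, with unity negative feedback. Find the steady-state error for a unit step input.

0.202

The loop is type 0. Static position error constant K_pos = G_c(0)·G(0) = 11.5·0.3432 = 3.946.
Steady-state error to a unit step: e_ss = 1/(1+K_pos) = 1/4.946 = 0.202.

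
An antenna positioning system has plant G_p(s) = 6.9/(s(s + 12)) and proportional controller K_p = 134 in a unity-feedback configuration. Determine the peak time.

From 1 + K_pG_p(s) = 0: s² + 12s + 924.6 = 0 ⇒ ω_n = 30.41, ζ = 0.1973.
Damped frequency ω_d = ω_n√(1−ζ²) = 29.81 rad/s, so peak time T_p = π/ω_d = 0.105 s.

T_p = 0.105 s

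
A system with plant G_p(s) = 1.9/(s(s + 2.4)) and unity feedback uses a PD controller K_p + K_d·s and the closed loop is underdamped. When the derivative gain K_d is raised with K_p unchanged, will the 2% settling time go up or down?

decrease

Characteristic equation s² + (2.4 + 1.9K_d)s + 1.9K_p = 0: raising K_d increases ζω_n = (2.4+1.9K_d)/2 while the loop stays underdamped, so T_s ≈ 4/(ζω_n) decreases.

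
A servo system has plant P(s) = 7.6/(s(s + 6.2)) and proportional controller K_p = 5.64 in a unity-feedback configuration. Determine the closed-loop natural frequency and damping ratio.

ω_n = 6.55 rad/s, ζ = 0.473

With unity feedback the closed-loop characteristic equation is s² + 6.2s + 5.64·7.6 = s² + 6.2s + 42.86 = 0.
Matching s² + 2ζω_n s + ω_n²: ω_n = √42.86 = 6.547 rad/s and 2ζω_n = 6.2, so ζ = 6.2/(2·6.547) = 0.473.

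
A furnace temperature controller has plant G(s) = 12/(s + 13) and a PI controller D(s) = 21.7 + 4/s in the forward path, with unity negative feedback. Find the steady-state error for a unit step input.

The open loop D(s)G(s) has a pole at the origin (type 1), so the static position error constant is infinite and e_ss = 1/(1+∞) = 0.

0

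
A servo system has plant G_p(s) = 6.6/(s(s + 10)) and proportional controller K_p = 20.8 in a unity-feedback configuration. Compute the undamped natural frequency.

1 + K_p·G_p(s) = 0 gives s² + 10s + 137.3 = 0.
So ω_n² = 137.3 ⇒ ω_n = 11.72 rad/s, and ζ = 10/(2ω_n) = 0.427.

ω_n = 11.7 rad/s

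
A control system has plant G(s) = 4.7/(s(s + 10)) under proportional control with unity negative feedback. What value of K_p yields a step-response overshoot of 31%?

From %OS = 100·exp(−πζ/√(1−ζ²)) = 31%, ζ = −ln(0.31)/√(π²+ln²(0.31)) = 0.3493.
Characteristic equation s² + 10s + 4.7K_p = 0 gives ζ = 10/(2√(4.7K_p)).
Setting ζ = 0.3493: √(4.7K_p) = 10/(2·0.3493) = 14.31, so K_p = 204.9/4.7 = 43.6.

K_p = 43.6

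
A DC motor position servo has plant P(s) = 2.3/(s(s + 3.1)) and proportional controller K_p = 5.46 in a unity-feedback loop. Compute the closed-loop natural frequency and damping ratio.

The closed-loop denominator is s(s+3.1) + 5.46·2.3 = s² + 3.1s + 12.56.
So ω_n² = 12.56 ⇒ ω_n = 3.544 rad/s, and ζ = 3.1/(2ω_n) = 0.437.

ω_n = 3.54 rad/s, ζ = 0.437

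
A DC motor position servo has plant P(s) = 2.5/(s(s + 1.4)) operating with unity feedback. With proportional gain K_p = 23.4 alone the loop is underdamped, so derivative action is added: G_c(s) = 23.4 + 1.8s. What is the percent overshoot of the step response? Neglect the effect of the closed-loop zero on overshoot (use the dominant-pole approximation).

Forward path: (23.4 + 1.8s)·2.5/(s(s+1.4)). The closed-loop characteristic equation is s² + (1.4 + 2.5·1.8)s + 2.5·23.4 = 0.
That is s² + 5.9s + 58.5 = 0, so ω_n = 7.649 rad/s and ζ = 5.9/(2·7.649) = 0.3857.
%OS = 100·exp(−πζ/√(1−ζ²)) = 26.9%.

26.9%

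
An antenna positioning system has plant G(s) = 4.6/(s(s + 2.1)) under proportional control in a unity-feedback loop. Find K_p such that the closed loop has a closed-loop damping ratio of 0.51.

Closed-loop characteristic equation: s² + 2.1s + K_p·4.6 = 0.
So ω_n = √(4.6K_p) and 2ζω_n = 2.1, giving ζ = 2.1/(2√(4.6K_p)).
Setting ζ = 0.51: √(4.6K_p) = 2.1/(2·0.51) = 2.059, so K_p = 4.239/4.6 = 0.921.

K_p = 0.921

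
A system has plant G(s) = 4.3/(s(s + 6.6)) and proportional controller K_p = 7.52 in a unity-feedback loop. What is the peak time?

The closed-loop denominator s² + 6.6s + 32.34 gives ω_n = √32.34 = 5.686 and ζ = 6.6/(2ω_n) = 0.5803.
Damped frequency ω_d = ω_n√(1−ζ²) = 4.631 rad/s, so peak time T_p = π/ω_d = 0.678 s.

T_p = 0.678 s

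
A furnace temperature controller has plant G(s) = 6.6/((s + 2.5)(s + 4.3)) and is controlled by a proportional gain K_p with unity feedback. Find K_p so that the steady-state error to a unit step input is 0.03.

For a type-0 loop with proportional control, e_ss = 1/(1 + K_p·G(0)).
G(0) = 0.614. Require 1/(1 + K_p·0.614) = 0.03, so 1 + 0.614·K_p = 33.33.
K_p = (33.33 − 1)/0.614 = 52.7.

K_p = 52.7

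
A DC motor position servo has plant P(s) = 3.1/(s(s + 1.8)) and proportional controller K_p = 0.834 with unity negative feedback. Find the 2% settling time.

Closed-loop characteristic equation: s² + 1.8s + 2.585 = 0, so ω_n = 1.608 rad/s and ζ = 1.8/(2·1.608) = 0.5597.
2% settling time T_s ≈ 4/(ζω_n) = 4/0.9 = 4.44 s.

T_s ≈ 4.44 s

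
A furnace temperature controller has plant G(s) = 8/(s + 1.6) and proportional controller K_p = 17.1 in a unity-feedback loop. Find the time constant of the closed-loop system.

τ = 0.00723 s

Closed-loop transfer function: T(s) = K_p·G(s)/(1 + K_p·G(s)) = 136.8/(s + 1.6 + 136.8) = 136.8/(s + 138.4).
Time constant τ = 1/138.4 = 0.00723 s.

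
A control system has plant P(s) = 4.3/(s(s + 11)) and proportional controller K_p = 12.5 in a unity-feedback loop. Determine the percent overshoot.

From 1 + K_pP(s) = 0: s² + 11s + 53.75 = 0 ⇒ ω_n = 7.331, ζ = 0.7502.
%OS = 100·exp(−πζ/√(1−ζ²)) = 100·exp(−π·0.7502/√0.4372) = 2.83%.

2.83%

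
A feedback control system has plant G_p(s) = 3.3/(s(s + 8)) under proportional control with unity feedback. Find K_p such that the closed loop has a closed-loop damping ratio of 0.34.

Closed-loop characteristic equation: s² + 8s + K_p·3.3 = 0.
So ω_n = √(3.3K_p) and 2ζω_n = 8, giving ζ = 8/(2√(3.3K_p)).
Setting ζ = 0.34: √(3.3K_p) = 8/(2·0.34) = 11.76, so K_p = 138.4/3.3 = 41.9.

K_p = 41.9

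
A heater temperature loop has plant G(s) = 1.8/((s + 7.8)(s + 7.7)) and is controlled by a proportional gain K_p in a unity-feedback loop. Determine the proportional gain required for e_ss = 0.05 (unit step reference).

Steady-state error for a unit step on this type-0 loop is 1/(1 + K_p·G(0)).
G(0) = 0.02997. Require 1/(1 + K_p·0.02997) = 0.05, so 1 + 0.02997·K_p = 20.
K_p = (20 − 1)/0.02997 = 634.

K_p = 634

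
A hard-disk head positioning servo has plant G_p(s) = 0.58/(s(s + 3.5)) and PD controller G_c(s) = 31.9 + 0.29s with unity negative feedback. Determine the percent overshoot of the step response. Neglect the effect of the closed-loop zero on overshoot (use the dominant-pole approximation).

Forward path: (31.9 + 0.29s)·0.58/(s(s+3.5)). The closed-loop characteristic equation is s² + (3.5 + 0.58·0.29)s + 0.58·31.9 = 0.
That is s² + 3.668s + 18.5 = 0, so ω_n = 4.301 rad/s and ζ = 3.668/(2·4.301) = 0.4264.
%OS = 100·exp(−πζ/√(1−ζ²)) = 22.7%.

22.7%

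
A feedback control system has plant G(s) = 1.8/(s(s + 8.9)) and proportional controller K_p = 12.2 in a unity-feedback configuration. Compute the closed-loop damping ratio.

ζ = 0.95

With unity feedback the closed-loop characteristic equation is s² + 8.9s + 12.2·1.8 = s² + 8.9s + 21.96 = 0.
So ω_n² = 21.96 ⇒ ω_n = 4.686 rad/s, and ζ = 8.9/(2ω_n) = 0.95.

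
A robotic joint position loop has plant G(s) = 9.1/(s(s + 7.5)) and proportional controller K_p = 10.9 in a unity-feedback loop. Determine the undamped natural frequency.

1 + K_p·G(s) = 0 gives s² + 7.5s + 99.19 = 0.
So ω_n² = 99.19 ⇒ ω_n = 9.959 rad/s, and ζ = 7.5/(2ω_n) = 0.377.

ω_n = 9.96 rad/s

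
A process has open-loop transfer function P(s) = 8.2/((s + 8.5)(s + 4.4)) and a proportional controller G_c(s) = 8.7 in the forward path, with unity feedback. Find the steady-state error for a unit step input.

The loop is type 0. Static position error constant K_pos = G_c(0)·P(0) = 8.7·0.2193 = 1.907.
Steady-state error to a unit step: e_ss = 1/(1+K_pos) = 1/2.907 = 0.344.

0.344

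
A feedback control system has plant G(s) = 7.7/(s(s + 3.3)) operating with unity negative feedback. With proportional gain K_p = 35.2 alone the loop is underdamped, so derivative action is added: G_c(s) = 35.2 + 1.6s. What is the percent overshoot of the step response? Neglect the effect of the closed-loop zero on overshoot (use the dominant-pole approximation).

18.4%

Forward path: (35.2 + 1.6s)·7.7/(s(s+3.3)). The closed-loop characteristic equation is s² + (3.3 + 7.7·1.6)s + 7.7·35.2 = 0.
That is s² + 15.62s + 271 = 0, so ω_n = 16.46 rad/s and ζ = 15.62/(2·16.46) = 0.4744.
%OS = 100·exp(−πζ/√(1−ζ²)) = 18.4%.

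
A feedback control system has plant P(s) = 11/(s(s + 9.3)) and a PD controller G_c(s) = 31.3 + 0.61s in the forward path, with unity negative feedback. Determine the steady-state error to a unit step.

0

The open loop G_c(s)P(s) has a pole at the origin (type 1), so the static position error constant is infinite and e_ss = 1/(1+∞) = 0.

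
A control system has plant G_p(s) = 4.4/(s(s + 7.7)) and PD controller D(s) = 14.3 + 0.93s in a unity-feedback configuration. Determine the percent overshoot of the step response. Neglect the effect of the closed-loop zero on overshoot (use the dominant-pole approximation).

Forward path: (14.3 + 0.93s)·4.4/(s(s+7.7)). The closed-loop characteristic equation is s² + (7.7 + 4.4·0.93)s + 4.4·14.3 = 0.
That is s² + 11.79s + 62.92 = 0, so ω_n = 7.932 rad/s and ζ = 11.79/(2·7.932) = 0.7433.
%OS = 100·exp(−πζ/√(1−ζ²)) = 3.05%.

3.05%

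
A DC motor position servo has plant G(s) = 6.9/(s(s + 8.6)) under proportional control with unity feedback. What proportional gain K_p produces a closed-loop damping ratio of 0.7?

Closed-loop characteristic equation: s² + 8.6s + K_p·6.9 = 0.
So ω_n = √(6.9K_p) and 2ζω_n = 8.6, giving ζ = 8.6/(2√(6.9K_p)).
Setting ζ = 0.7: √(6.9K_p) = 8.6/(2·0.7) = 6.143, so K_p = 37.73/6.9 = 5.47.

K_p = 5.47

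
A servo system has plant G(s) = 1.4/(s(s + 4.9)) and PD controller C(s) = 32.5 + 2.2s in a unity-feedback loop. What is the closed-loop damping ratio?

ζ = 0.592

Forward path: (32.5 + 2.2s)·1.4/(s(s+4.9)). The closed-loop characteristic equation is s² + (4.9 + 1.4·2.2)s + 1.4·32.5 = 0.
That is s² + 7.98s + 45.5 = 0, so ω_n = 6.745 rad/s and ζ = 7.98/(2·6.745) = 0.5915.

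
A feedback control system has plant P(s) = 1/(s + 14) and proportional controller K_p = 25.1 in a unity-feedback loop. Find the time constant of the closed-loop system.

τ = 0.0256 s

Closed-loop transfer function: T(s) = K_p·P(s)/(1 + K_p·P(s)) = 25.1/(s + 14 + 25.1) = 25.1/(s + 39.1).
Time constant τ = 1/39.1 = 0.0256 s.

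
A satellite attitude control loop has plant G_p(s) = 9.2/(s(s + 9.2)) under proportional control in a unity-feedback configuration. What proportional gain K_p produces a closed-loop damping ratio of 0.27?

Closed-loop characteristic equation: s² + 9.2s + K_p·9.2 = 0.
So ω_n = √(9.2K_p) and 2ζω_n = 9.2, giving ζ = 9.2/(2√(9.2K_p)).
Setting ζ = 0.27: √(9.2K_p) = 9.2/(2·0.27) = 17.04, so K_p = 290.3/9.2 = 31.6.

K_p = 31.6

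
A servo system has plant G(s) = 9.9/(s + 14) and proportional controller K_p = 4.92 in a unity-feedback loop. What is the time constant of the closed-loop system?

τ = 0.0159 s

Closed-loop transfer function: T(s) = K_p·G(s)/(1 + K_p·G(s)) = 48.71/(s + 14 + 48.71) = 48.71/(s + 62.71).
Time constant τ = 1/62.71 = 0.0159 s.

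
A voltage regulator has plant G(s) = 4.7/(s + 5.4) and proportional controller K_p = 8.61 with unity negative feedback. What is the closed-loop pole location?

Closed-loop transfer function: T(s) = K_p·G(s)/(1 + K_p·G(s)) = 40.47/(s + 5.4 + 40.47) = 40.47/(s + 45.87).
The closed-loop pole is at s = −45.87.

s = -45.87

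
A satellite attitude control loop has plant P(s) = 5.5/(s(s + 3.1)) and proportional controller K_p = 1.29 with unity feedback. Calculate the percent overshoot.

Closed-loop characteristic equation: s² + 3.1s + 7.095 = 0, so ω_n = 2.664 rad/s and ζ = 3.1/(2·2.664) = 0.5819.
%OS = 100·exp(−πζ/√(1−ζ²)) = 100·exp(−π·0.5819/√0.6614) = 10.6%.

10.6%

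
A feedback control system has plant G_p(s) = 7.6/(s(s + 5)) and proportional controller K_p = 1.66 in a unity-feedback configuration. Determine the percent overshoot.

From 1 + K_pG_p(s) = 0: s² + 5s + 12.62 = 0 ⇒ ω_n = 3.552, ζ = 0.7038.
%OS = 100·exp(−πζ/√(1−ζ²)) = 100·exp(−π·0.7038/√0.5046) = 4.45%.

4.45%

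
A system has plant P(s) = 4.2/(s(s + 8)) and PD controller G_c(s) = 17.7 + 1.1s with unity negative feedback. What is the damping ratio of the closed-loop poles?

ζ = 0.732

Forward path: (17.7 + 1.1s)·4.2/(s(s+8)). The closed-loop characteristic equation is s² + (8 + 4.2·1.1)s + 4.2·17.7 = 0.
That is s² + 12.62s + 74.34 = 0, so ω_n = 8.622 rad/s and ζ = 12.62/(2·8.622) = 0.7318.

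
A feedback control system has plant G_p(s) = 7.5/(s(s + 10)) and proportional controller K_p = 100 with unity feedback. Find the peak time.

T_p = 0.117 s

Closed-loop characteristic equation: s² + 10s + 750 = 0, so ω_n = 27.39 rad/s and ζ = 10/(2·27.39) = 0.1826.
Damped frequency ω_d = ω_n√(1−ζ²) = 26.93 rad/s, so peak time T_p = π/ω_d = 0.117 s.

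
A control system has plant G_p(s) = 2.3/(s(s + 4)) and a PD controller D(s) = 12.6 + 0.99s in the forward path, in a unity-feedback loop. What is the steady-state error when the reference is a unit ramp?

0.138

The loop has one pole at the origin (type 1). Velocity error constant K_v = lim_{s→0} s·D(s)G_p(s) = 12.6·2.3/4 = 7.245.
Steady-state error to a unit ramp: e_ss = 1/K_v = 0.138.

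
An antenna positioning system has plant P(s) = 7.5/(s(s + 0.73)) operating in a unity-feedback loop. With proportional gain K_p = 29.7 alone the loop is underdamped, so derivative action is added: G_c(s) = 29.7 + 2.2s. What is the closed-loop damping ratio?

ζ = 0.577

Forward path: (29.7 + 2.2s)·7.5/(s(s+0.73)). The closed-loop characteristic equation is s² + (0.73 + 7.5·2.2)s + 7.5·29.7 = 0.
That is s² + 17.23s + 222.8 = 0, so ω_n = 14.92 rad/s and ζ = 17.23/(2·14.92) = 0.5772.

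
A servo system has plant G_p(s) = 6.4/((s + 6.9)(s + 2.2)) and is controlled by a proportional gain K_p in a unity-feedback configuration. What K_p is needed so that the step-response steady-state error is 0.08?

For a type-0 loop with proportional control, e_ss = 1/(1 + K_p·G_p(0)).
G_p(0) = 0.4216. Require 1/(1 + K_p·0.4216) = 0.08, so 1 + 0.4216·K_p = 12.5.
K_p = (12.5 − 1)/0.4216 = 27.3.

K_p = 27.3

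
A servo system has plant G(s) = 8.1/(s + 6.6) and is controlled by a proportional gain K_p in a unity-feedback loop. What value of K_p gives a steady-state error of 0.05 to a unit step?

For a type-0 loop with proportional control, e_ss = 1/(1 + K_p·G(0)).
G(0) = 1.227. Require 1/(1 + K_p·1.227) = 0.05, so 1 + 1.227·K_p = 20.
K_p = (20 − 1)/1.227 = 15.5.

K_p = 15.5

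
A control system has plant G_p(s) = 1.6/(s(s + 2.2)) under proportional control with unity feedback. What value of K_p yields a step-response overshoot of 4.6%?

From %OS = 100·exp(−πζ/√(1−ζ²)) = 4.6%, ζ = −ln(0.046)/√(π²+ln²(0.046)) = 0.7.
Characteristic equation s² + 2.2s + 1.6K_p = 0 gives ζ = 2.2/(2√(1.6K_p)).
Setting ζ = 0.7: √(1.6K_p) = 2.2/(2·0.7) = 1.571, so K_p = 2.47/1.6 = 1.54.

K_p = 1.54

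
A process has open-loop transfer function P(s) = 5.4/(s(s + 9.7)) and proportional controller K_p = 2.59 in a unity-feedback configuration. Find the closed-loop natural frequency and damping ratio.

ω_n = 3.74 rad/s, ζ = 1.3

With unity feedback the closed-loop characteristic equation is s² + 9.7s + 2.59·5.4 = s² + 9.7s + 13.99 = 0.
So ω_n² = 13.99 ⇒ ω_n = 3.74 rad/s, and ζ = 9.7/(2ω_n) = 1.3.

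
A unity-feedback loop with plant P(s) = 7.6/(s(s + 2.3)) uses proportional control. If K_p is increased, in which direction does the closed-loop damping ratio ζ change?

decrease

ζ = 2.3/(2√(7.6K_p)); increasing K_p raises the denominator, so ζ falls.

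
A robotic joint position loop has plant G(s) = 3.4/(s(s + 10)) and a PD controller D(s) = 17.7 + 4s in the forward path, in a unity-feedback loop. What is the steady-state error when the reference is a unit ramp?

0.166

The loop has one pole at the origin (type 1). Velocity error constant K_v = lim_{s→0} s·D(s)G(s) = 17.7·3.4/10 = 6.018.
Steady-state error to a unit ramp: e_ss = 1/K_v = 0.166.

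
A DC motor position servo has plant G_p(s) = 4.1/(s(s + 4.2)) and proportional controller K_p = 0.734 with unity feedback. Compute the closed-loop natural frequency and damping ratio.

ω_n = 1.73 rad/s, ζ = 1.21

The closed-loop denominator is s(s+4.2) + 0.734·4.1 = s² + 4.2s + 3.009.
Matching s² + 2ζω_n s + ω_n²: ω_n = √3.009 = 1.735 rad/s and 2ζω_n = 4.2, so ζ = 4.2/(2·1.735) = 1.21.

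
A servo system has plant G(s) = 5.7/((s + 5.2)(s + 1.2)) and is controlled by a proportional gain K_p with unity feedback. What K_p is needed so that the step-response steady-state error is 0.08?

K_p = 12.6

Steady-state error for a unit step on this type-0 loop is 1/(1 + K_p·G(0)).
G(0) = 0.9135. Require 1/(1 + K_p·0.9135) = 0.08, so 1 + 0.9135·K_p = 12.5.
K_p = (12.5 − 1)/0.9135 = 12.6.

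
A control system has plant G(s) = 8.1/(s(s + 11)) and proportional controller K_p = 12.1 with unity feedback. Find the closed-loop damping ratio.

1 + K_p·G(s) = 0 gives s² + 11s + 98.01 = 0.
Matching s² + 2ζω_n s + ω_n²: ω_n = √98.01 = 9.9 rad/s and 2ζω_n = 11, so ζ = 11/(2·9.9) = 0.556.

ζ = 0.556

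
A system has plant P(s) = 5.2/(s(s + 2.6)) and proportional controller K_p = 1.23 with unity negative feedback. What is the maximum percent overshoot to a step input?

Closed-loop characteristic equation: s² + 2.6s + 6.396 = 0, so ω_n = 2.529 rad/s and ζ = 2.6/(2·2.529) = 0.514.
%OS = 100·exp(−πζ/√(1−ζ²)) = 100·exp(−π·0.514/√0.7358) = 15.2%.

15.2%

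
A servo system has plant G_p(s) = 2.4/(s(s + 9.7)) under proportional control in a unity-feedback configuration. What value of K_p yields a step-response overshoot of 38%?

From %OS = 100·exp(−πζ/√(1−ζ²)) = 38%, ζ = −ln(0.38)/√(π²+ln²(0.38)) = 0.2943.
Characteristic equation s² + 9.7s + 2.4K_p = 0 gives ζ = 9.7/(2√(2.4K_p)).
Setting ζ = 0.2943: √(2.4K_p) = 9.7/(2·0.2943) = 16.48, so K_p = 271.5/2.4 = 113.

K_p = 113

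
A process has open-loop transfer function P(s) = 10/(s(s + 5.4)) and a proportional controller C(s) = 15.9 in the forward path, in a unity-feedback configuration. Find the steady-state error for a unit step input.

0

The open loop C(s)P(s) has a pole at the origin (type 1), so the static position error constant is infinite and e_ss = 1/(1+∞) = 0.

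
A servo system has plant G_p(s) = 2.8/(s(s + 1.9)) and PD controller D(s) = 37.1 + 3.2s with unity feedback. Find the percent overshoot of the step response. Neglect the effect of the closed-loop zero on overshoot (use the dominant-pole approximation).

Forward path: (37.1 + 3.2s)·2.8/(s(s+1.9)). The closed-loop characteristic equation is s² + (1.9 + 2.8·3.2)s + 2.8·37.1 = 0.
That is s² + 10.86s + 103.9 = 0, so ω_n = 10.19 rad/s and ζ = 10.86/(2·10.19) = 0.5328.
%OS = 100·exp(−πζ/√(1−ζ²)) = 13.8%.

13.8%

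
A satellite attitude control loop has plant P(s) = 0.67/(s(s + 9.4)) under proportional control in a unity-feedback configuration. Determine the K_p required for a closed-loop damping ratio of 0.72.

Closed-loop characteristic equation: s² + 9.4s + K_p·0.67 = 0.
So ω_n = √(0.67K_p) and 2ζω_n = 9.4, giving ζ = 9.4/(2√(0.67K_p)).
Setting ζ = 0.72: √(0.67K_p) = 9.4/(2·0.72) = 6.528, so K_p = 42.61/0.67 = 63.6.

K_p = 63.6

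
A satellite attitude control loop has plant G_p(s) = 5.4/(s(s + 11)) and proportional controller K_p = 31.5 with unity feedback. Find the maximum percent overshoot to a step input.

23.2%

From 1 + K_pG_p(s) = 0: s² + 11s + 170.1 = 0 ⇒ ω_n = 13.04, ζ = 0.4217.
%OS = 100·exp(−πζ/√(1−ζ²)) = 100·exp(−π·0.4217/√0.8222) = 23.2%.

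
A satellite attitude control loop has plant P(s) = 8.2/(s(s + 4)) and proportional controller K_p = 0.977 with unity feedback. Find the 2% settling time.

T_s ≈ 2 s

Closed-loop characteristic equation: s² + 4s + 8.011 = 0, so ω_n = 2.83 rad/s and ζ = 4/(2·2.83) = 0.7066.
2% settling time T_s ≈ 4/(ζω_n) = 4/2 = 2 s.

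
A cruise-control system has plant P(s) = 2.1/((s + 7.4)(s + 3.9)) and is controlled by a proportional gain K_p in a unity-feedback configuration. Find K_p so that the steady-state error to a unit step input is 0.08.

K_p = 158

The loop is type 0, so e_ss(step) = 1/(1 + K_pos) with K_pos = K_p·P(0).
P(0) = 0.07277. Require 1/(1 + K_p·0.07277) = 0.08, so 1 + 0.07277·K_p = 12.5.
K_p = (12.5 − 1)/0.07277 = 158.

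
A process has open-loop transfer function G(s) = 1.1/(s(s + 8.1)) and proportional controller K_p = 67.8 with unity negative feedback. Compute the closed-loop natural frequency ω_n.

ω_n = 8.64 rad/s

With unity feedback the closed-loop characteristic equation is s² + 8.1s + 67.8·1.1 = s² + 8.1s + 74.58 = 0.
So ω_n² = 74.58 ⇒ ω_n = 8.636 rad/s, and ζ = 8.1/(2ω_n) = 0.469.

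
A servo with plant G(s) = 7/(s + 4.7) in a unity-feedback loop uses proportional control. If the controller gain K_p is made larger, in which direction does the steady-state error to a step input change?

e_ss = 1/(1 + K_p·G(0)); a larger K_p raises the denominator, so e_ss decreases.

decrease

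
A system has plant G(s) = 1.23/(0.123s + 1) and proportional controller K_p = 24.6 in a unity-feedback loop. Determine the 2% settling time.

Closed loop: T(s) = K_p·G/(1+K_p·G) = 30.26/(0.123s + 1 + 30.26), with pole at s = −(1 + 30.26)/0.123 = −254.1.
τ = 1/254.1 = 0.003935 s, so 2% settling time ≈ 4τ = 0.0157 s.

T_s ≈ 0.0157 s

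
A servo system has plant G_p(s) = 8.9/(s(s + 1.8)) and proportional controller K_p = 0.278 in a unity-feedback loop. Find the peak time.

From 1 + K_pG_p(s) = 0: s² + 1.8s + 2.474 = 0 ⇒ ω_n = 1.573, ζ = 0.5722.
Damped frequency ω_d = ω_n√(1−ζ²) = 1.29 rad/s, so peak time T_p = π/ω_d = 2.44 s.

T_p = 2.44 s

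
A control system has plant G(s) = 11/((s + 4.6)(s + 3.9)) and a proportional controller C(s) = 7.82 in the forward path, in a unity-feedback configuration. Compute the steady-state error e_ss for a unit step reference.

The loop is type 0. Static position error constant K_pos = C(0)·G(0) = 7.82·0.6132 = 4.795.
Steady-state error to a unit step: e_ss = 1/(1+K_pos) = 1/5.795 = 0.173.

0.173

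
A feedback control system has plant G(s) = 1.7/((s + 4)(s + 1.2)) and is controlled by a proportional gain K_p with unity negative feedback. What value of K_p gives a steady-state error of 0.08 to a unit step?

Steady-state error for a unit step on this type-0 loop is 1/(1 + K_p·G(0)).
G(0) = 0.3542. Require 1/(1 + K_p·0.3542) = 0.08, so 1 + 0.3542·K_p = 12.5.
K_p = (12.5 − 1)/0.3542 = 32.5.

K_p = 32.5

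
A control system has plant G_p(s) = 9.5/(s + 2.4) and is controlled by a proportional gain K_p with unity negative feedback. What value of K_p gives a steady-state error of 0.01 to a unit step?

K_p = 25

The loop is type 0, so e_ss(step) = 1/(1 + K_pos) with K_pos = K_p·G_p(0).
G_p(0) = 3.958. Require 1/(1 + K_p·3.958) = 0.01, so 1 + 3.958·K_p = 100.
K_p = (100 − 1)/3.958 = 25.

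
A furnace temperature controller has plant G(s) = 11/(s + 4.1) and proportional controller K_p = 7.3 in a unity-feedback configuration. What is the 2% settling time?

T_s ≈ 0.0474 s

Closed-loop transfer function: T(s) = K_p·G(s)/(1 + K_p·G(s)) = 80.3/(s + 4.1 + 80.3) = 80.3/(s + 84.4).
Time constant τ = 1/84.4 = 0.01185 s, so the 2% settling time is about 4τ = 0.0474 s.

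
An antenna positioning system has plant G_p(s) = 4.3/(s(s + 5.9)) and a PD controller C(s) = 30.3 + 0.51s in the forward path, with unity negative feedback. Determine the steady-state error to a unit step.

The open loop C(s)G_p(s) has a pole at the origin (type 1), so the static position error constant is infinite and e_ss = 1/(1+∞) = 0.

0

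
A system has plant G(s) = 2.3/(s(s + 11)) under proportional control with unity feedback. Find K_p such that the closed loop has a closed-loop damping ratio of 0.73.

K_p = 24.7

Closed-loop characteristic equation: s² + 11s + K_p·2.3 = 0.
So ω_n = √(2.3K_p) and 2ζω_n = 11, giving ζ = 11/(2√(2.3K_p)).
Setting ζ = 0.73: √(2.3K_p) = 11/(2·0.73) = 7.534, so K_p = 56.76/2.3 = 24.7.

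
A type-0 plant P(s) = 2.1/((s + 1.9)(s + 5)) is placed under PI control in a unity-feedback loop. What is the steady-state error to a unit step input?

0

The PI controller's integrator makes the forward path type 1, so e_ss to a step is zero.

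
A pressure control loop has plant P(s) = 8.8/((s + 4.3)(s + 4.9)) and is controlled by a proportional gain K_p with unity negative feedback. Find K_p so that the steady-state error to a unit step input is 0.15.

K_p = 13.6

Steady-state error for a unit step on this type-0 loop is 1/(1 + K_p·P(0)).
P(0) = 0.4177. Require 1/(1 + K_p·0.4177) = 0.15, so 1 + 0.4177·K_p = 6.667.
K_p = (6.667 − 1)/0.4177 = 13.6.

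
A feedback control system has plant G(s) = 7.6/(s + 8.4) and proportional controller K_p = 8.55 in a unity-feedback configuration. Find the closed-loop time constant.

Closed-loop transfer function: T(s) = K_p·G(s)/(1 + K_p·G(s)) = 64.98/(s + 8.4 + 64.98) = 64.98/(s + 73.38).
Time constant τ = 1/73.38 = 0.0136 s.

τ = 0.0136 s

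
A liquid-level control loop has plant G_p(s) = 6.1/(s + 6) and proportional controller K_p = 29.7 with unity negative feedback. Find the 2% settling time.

Closed-loop transfer function: T(s) = K_p·G_p(s)/(1 + K_p·G_p(s)) = 181.2/(s + 6 + 181.2) = 181.2/(s + 187.2).
Time constant τ = 1/187.2 = 0.005343 s, so the 2% settling time is about 4τ = 0.0214 s.

T_s ≈ 0.0214 s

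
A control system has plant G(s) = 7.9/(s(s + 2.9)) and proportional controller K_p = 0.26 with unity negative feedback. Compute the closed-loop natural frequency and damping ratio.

1 + K_p·G(s) = 0 gives s² + 2.9s + 2.054 = 0.
Matching s² + 2ζω_n s + ω_n²: ω_n = √2.054 = 1.433 rad/s and 2ζω_n = 2.9, so ζ = 2.9/(2·1.433) = 1.01.

ω_n = 1.43 rad/s, ζ = 1.01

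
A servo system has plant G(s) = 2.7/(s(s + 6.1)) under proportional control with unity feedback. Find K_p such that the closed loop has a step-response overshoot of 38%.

From %OS = 100·exp(−πζ/√(1−ζ²)) = 38%, ζ = −ln(0.38)/√(π²+ln²(0.38)) = 0.2943.
Characteristic equation s² + 6.1s + 2.7K_p = 0 gives ζ = 6.1/(2√(2.7K_p)).
Setting ζ = 0.2943: √(2.7K_p) = 6.1/(2·0.2943) = 10.36, so K_p = 107.4/2.7 = 39.8.

K_p = 39.8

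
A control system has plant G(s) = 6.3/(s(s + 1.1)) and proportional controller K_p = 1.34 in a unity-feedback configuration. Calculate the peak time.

Closed-loop characteristic equation: s² + 1.1s + 8.442 = 0, so ω_n = 2.906 rad/s and ζ = 1.1/(2·2.906) = 0.1893.
Damped frequency ω_d = ω_n√(1−ζ²) = 2.853 rad/s, so peak time T_p = π/ω_d = 1.1 s.

T_p = 1.1 s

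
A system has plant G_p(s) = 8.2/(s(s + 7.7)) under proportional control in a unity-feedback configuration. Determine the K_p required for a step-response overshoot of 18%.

From %OS = 100·exp(−πζ/√(1−ζ²)) = 18%, ζ = −ln(0.18)/√(π²+ln²(0.18)) = 0.4791.
Characteristic equation s² + 7.7s + 8.2K_p = 0 gives ζ = 7.7/(2√(8.2K_p)).
Setting ζ = 0.4791: √(8.2K_p) = 7.7/(2·0.4791) = 8.036, so K_p = 64.57/8.2 = 7.87.

K_p = 7.87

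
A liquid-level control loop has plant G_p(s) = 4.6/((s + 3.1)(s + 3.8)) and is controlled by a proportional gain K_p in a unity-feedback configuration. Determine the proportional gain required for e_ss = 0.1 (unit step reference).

K_p = 23

Steady-state error for a unit step on this type-0 loop is 1/(1 + K_p·G_p(0)).
G_p(0) = 0.3905. Require 1/(1 + K_p·0.3905) = 0.1, so 1 + 0.3905·K_p = 10.
K_p = (10 − 1)/0.3905 = 23.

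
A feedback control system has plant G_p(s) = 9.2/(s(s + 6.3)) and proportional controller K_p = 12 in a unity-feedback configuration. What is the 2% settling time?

T_s ≈ 1.27 s

Closed-loop characteristic equation: s² + 6.3s + 110.4 = 0, so ω_n = 10.51 rad/s and ζ = 6.3/(2·10.51) = 0.2998.
2% settling time T_s ≈ 4/(ζω_n) = 4/3.15 = 1.27 s.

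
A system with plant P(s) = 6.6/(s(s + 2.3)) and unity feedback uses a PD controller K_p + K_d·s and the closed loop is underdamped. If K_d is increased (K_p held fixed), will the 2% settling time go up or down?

decrease

Characteristic equation s² + (2.3 + 6.6K_d)s + 6.6K_p = 0: raising K_d increases ζω_n = (2.3+6.6K_d)/2 while the loop stays underdamped, so T_s ≈ 4/(ζω_n) decreases.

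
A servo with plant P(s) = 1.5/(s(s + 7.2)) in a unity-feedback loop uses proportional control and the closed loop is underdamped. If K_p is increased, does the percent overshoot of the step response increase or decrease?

Characteristic equation s² + 7.2s + K_p·1.5 = 0: raising K_p raises ω_n while 2ζω_n = 7.2 is fixed, so ζ falls and overshoot grows.

increase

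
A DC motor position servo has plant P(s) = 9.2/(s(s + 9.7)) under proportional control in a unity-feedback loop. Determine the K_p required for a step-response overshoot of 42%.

K_p = 36.1

From %OS = 100·exp(−πζ/√(1−ζ²)) = 42%, ζ = −ln(0.42)/√(π²+ln²(0.42)) = 0.2662.
Characteristic equation s² + 9.7s + 9.2K_p = 0 gives ζ = 9.7/(2√(9.2K_p)).
Setting ζ = 0.2662: √(9.2K_p) = 9.7/(2·0.2662) = 18.22, so K_p = 332/9.2 = 36.1.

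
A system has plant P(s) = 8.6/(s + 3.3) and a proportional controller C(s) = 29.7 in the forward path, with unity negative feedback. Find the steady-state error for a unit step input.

The loop is type 0. Static position error constant K_pos = C(0)·P(0) = 29.7·2.606 = 77.4.
Steady-state error to a unit step: e_ss = 1/(1+K_pos) = 1/78.4 = 0.0128.

0.0128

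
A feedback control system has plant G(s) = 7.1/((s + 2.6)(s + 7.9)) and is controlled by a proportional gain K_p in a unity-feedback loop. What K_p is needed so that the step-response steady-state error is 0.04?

K_p = 69.4

Steady-state error for a unit step on this type-0 loop is 1/(1 + K_p·G(0)).
G(0) = 0.3457. Require 1/(1 + K_p·0.3457) = 0.04, so 1 + 0.3457·K_p = 25.
K_p = (25 − 1)/0.3457 = 69.4.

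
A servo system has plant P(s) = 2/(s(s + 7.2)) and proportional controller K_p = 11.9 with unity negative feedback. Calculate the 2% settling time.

T_s ≈ 1.11 s

From 1 + K_pP(s) = 0: s² + 7.2s + 23.8 = 0 ⇒ ω_n = 4.879, ζ = 0.7379.
2% settling time T_s ≈ 4/(ζω_n) = 4/3.6 = 1.11 s.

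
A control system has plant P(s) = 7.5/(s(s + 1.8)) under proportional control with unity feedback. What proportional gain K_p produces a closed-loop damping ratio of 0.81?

K_p = 0.165

Closed-loop characteristic equation: s² + 1.8s + K_p·7.5 = 0.
So ω_n = √(7.5K_p) and 2ζω_n = 1.8, giving ζ = 1.8/(2√(7.5K_p)).
Setting ζ = 0.81: √(7.5K_p) = 1.8/(2·0.81) = 1.111, so K_p = 1.235/7.5 = 0.165.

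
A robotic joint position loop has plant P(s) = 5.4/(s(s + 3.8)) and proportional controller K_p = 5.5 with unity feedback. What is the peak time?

Closed-loop characteristic equation: s² + 3.8s + 29.7 = 0, so ω_n = 5.45 rad/s and ζ = 3.8/(2·5.45) = 0.3486.
Damped frequency ω_d = ω_n√(1−ζ²) = 5.108 rad/s, so peak time T_p = π/ω_d = 0.615 s.

T_p = 0.615 s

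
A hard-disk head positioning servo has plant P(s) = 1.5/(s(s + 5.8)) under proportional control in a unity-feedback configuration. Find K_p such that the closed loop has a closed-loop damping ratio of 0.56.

Closed-loop characteristic equation: s² + 5.8s + K_p·1.5 = 0.
So ω_n = √(1.5K_p) and 2ζω_n = 5.8, giving ζ = 5.8/(2√(1.5K_p)).
Setting ζ = 0.56: √(1.5K_p) = 5.8/(2·0.56) = 5.179, so K_p = 26.82/1.5 = 17.9.

K_p = 17.9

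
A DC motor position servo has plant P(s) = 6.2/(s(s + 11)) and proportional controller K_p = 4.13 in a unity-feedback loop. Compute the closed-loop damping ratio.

ζ = 1.09

The closed-loop denominator is s(s+11) + 4.13·6.2 = s² + 11s + 25.61.
Matching s² + 2ζω_n s + ω_n²: ω_n = √25.61 = 5.06 rad/s and 2ζω_n = 11, so ζ = 11/(2·5.06) = 1.09.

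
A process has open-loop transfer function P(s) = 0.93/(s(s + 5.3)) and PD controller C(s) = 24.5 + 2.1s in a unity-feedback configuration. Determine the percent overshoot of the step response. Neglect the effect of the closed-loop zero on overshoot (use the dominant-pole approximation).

Forward path: (24.5 + 2.1s)·0.93/(s(s+5.3)). The closed-loop characteristic equation is s² + (5.3 + 0.93·2.1)s + 0.93·24.5 = 0.
That is s² + 7.253s + 22.79 = 0, so ω_n = 4.773 rad/s and ζ = 7.253/(2·4.773) = 0.7597.
%OS = 100·exp(−πζ/√(1−ζ²)) = 2.55%.

2.55%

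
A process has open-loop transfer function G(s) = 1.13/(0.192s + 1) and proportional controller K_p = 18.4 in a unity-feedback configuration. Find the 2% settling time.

Closed loop: T(s) = K_p·G/(1+K_p·G) = 20.79/(0.192s + 1 + 20.79), with pole at s = −(1 + 20.79)/0.192 = −113.5.
τ = 1/113.5 = 0.008811 s, so 2% settling time ≈ 4τ = 0.0352 s.

T_s ≈ 0.0352 s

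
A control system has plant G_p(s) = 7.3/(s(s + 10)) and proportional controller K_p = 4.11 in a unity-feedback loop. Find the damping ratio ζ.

ζ = 0.913

1 + K_p·G_p(s) = 0 gives s² + 10s + 30 = 0.
Matching s² + 2ζω_n s + ω_n²: ω_n = √30 = 5.477 rad/s and 2ζω_n = 10, so ζ = 10/(2·5.477) = 0.913.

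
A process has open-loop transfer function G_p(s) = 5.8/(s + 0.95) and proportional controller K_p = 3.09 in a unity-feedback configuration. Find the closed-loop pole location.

Closed-loop transfer function: T(s) = K_p·G_p(s)/(1 + K_p·G_p(s)) = 17.92/(s + 0.95 + 17.92) = 17.92/(s + 18.87).
The closed-loop pole is at s = −18.87.

s = -18.87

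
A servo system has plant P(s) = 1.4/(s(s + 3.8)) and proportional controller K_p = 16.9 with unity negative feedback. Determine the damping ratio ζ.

With unity feedback the closed-loop characteristic equation is s² + 3.8s + 16.9·1.4 = s² + 3.8s + 23.66 = 0.
So ω_n² = 23.66 ⇒ ω_n = 4.864 rad/s, and ζ = 3.8/(2ω_n) = 0.391.

ζ = 0.391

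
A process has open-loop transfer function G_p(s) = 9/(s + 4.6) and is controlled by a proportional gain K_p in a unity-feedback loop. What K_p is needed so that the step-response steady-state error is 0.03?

Steady-state error for a unit step on this type-0 loop is 1/(1 + K_p·G_p(0)).
G_p(0) = 1.957. Require 1/(1 + K_p·1.957) = 0.03, so 1 + 1.957·K_p = 33.33.
K_p = (33.33 − 1)/1.957 = 16.5.

K_p = 16.5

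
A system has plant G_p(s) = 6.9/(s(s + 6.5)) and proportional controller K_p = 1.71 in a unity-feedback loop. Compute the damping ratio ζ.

With unity feedback the closed-loop characteristic equation is s² + 6.5s + 1.71·6.9 = s² + 6.5s + 11.8 = 0.
Matching s² + 2ζω_n s + ω_n²: ω_n = √11.8 = 3.435 rad/s and 2ζω_n = 6.5, so ζ = 6.5/(2·3.435) = 0.946.

ζ = 0.946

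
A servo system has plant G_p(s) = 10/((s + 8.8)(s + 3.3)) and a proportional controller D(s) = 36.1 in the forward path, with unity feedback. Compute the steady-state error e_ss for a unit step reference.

0.0745

The loop is type 0. Static position error constant K_pos = D(0)·G_p(0) = 36.1·0.3444 = 12.43.
Steady-state error to a unit step: e_ss = 1/(1+K_pos) = 1/13.43 = 0.0745.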